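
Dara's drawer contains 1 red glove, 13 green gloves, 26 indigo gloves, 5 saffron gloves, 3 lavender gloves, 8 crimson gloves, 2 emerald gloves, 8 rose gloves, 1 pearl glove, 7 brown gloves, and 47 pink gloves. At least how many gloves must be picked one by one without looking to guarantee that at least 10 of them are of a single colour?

63

By pigeonhole, the 11 colours are the holes; the gloves drawn are the pigeons.
To avoid 10 of any one colour, the worst case takes at most 9 of each colour, or every glove of a colour that has fewer than 9.
That gives 1 + 9 + 9 + 5 + 3 + 8 + 2 + 8 + 1 + 7 + 9 = 62 gloves with no colour reaching 10.
The next glove forces some colour to 10, so 62 + 1 = 63.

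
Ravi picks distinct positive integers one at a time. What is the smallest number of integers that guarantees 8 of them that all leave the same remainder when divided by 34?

239

By pigeonhole, the 34 residue classes mod 34 are the pigeonholes.
With 238 integers one could put 7 in each residue class and have no class reach 8.
The 239th integer pushes some class to 8, so 34·7 + 1 = 239.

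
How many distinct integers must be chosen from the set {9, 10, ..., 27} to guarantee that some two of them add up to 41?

Two chosen integers sum to 41 exactly when both halves of some pair {x, 41−x} with 14 ≤ x ≤ 41−x ≤ 27 are chosen — 7 such pairs.
The remaining 5 elements (those with no distinct partner in range) can never complete a 41-sum, so the worst case takes all of them and one from each pair: 5 + 7 = 12.
The 13th integer has to be the second member of some pair, so 12 + 1 = 13.

13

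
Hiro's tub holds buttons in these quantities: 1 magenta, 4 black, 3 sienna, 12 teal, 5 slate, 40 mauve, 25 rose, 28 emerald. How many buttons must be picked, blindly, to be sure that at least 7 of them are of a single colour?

38

An adversary could hand out at most 6 buttons per colour (4 colours run out sooner): 1 + 4 + 3 + 6 + 5 + 6 + 6 + 6 = 37 buttons and still no colour has 7.
One more button lands in a colour already at 6, so 38 draws are enough and 37 are not.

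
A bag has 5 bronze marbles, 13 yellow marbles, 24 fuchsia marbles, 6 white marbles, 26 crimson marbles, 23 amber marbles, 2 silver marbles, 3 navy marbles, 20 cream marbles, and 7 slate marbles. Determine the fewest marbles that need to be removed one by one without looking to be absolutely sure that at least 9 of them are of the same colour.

Put each drawn marble into a box by colour. The largest draw with every box below 9 takes min(count, 8) from each colour; colours with fewer than 8 contribute all they have.
Σ min(cᵢ, 8) = 5 + 8 + 8 + 6 + 8 + 8 + 2 + 3 + 8 + 7 = 63.
Draw number 63 + 1 = 64 must push one box to 9.

64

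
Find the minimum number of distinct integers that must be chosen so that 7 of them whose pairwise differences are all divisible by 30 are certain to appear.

Integers whose pairwise differences are multiples of 30 are exactly those sharing a remainder mod 30. The 30 residue classes mod 30 are the pigeonholes.
With 180 integers one could put 6 in each residue class and have no class reach 7.
The 181st integer pushes some class to 7, so 30·6 + 1 = 181.

181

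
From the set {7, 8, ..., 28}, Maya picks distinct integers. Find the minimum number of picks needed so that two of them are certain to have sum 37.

13

Two chosen integers sum to 37 exactly when both halves of some pair {x, 37−x} with 9 ≤ x ≤ 37−x ≤ 28 are chosen — 10 such pairs.
The remaining 2 elements (those with no distinct partner in range) can never complete a 37-sum, so the worst case takes all of them and one from each pair: 2 + 10 = 12.
By the pigeonhole principle, the 13th integer has to be the second member of some pair, so 12 + 1 = 13.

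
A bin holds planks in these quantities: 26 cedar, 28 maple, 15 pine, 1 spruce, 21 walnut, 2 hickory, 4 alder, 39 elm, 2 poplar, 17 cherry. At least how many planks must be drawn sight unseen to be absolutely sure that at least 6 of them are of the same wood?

40

Put each drawn plank into a box by wood. The largest draw with every box below 6 takes min(count, 5) from each wood; woods with fewer than 5 contribute all they have.
Σ min(cᵢ, 5) = 5 + 5 + 5 + 1 + 5 + 2 + 4 + 5 + 2 + 5 = 39.
Draw number 39 + 1 = 40 must push one box to 6.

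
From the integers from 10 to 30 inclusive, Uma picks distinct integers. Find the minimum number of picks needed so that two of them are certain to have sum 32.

16

Group the elements by complementary pair {x, 32−x}: {10,22}, {11,21}, {12,20}, …, giving 6 two-element pairs, the single value 16 (it cannot pair with itself since the integers are distinct), and 8 integers whose partner 32−x falls outside [10,30].
Treating each of those 15 groups as a pigeonhole, one can pick one integer per group — 15 integers — with no two summing to 32.
The 16th integer lands in an occupied pair, forcing a sum of 32.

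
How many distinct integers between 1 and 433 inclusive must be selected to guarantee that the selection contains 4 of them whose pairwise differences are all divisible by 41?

124

Integers whose pairwise differences are multiples of 41 are exactly those sharing a remainder mod 41. The 41 residue classes mod 41 are the pigeonholes.
With 123 integers one could put 3 in each residue class and have no class reach 4.
The 124th integer pushes some class to 4, so 41·3 + 1 = 124.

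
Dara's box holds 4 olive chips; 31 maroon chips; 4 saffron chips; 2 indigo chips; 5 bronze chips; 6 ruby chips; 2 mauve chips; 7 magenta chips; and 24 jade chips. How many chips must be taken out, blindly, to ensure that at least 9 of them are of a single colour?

47

By the pigeonhole principle, put each drawn chip into a box by colour. The largest draw with every box below 9 takes min(count, 8) from each colour; colours with fewer than 8 contribute all they have.
Σ min(cᵢ, 8) = 4 + 8 + 4 + 2 + 5 + 6 + 2 + 7 + 8 = 46.
Draw number 46 + 1 = 47 must push one box to 9.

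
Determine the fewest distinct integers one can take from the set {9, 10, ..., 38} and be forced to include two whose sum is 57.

A set avoiding the sum 57 can contain at most one of each pair {x, 57−x}, plus the 10 elements whose complement lies outside the range.
The integers 9, …, 28 (20 of them) are such a set: any two sum to at least 9+10 = 19 and at most 27+28 = 55 < 57.
Any 21st integer completes one of the 10 pairs, so 21 choices force a sum of 57.

21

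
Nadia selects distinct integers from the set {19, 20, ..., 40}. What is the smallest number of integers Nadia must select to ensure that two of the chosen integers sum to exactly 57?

Two chosen integers sum to 57 exactly when both halves of some pair {x, 57−x} with 19 ≤ x ≤ 57−x ≤ 38 are chosen — 10 such pairs.
The remaining 2 elements (those with no distinct partner in range) can never complete a 57-sum, so the worst case takes all of them and one from each pair: 2 + 10 = 12.
Pigeonhole: the 13th integer has to be the second member of some pair, so 12 + 1 = 13.

13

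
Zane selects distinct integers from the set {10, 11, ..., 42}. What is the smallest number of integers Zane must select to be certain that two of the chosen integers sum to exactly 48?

20

A set avoiding the sum 48 can contain at most one of each pair {x, 48−x}, plus the 5 elements whose complement lies outside the range or equal to its own complement.
The integers 24, …, 42 (19 of them) are such a set: any two sum to at least 24+25 = 49 > 48.
Any 20th integer completes one of the 14 pairs, so 20 choices force a sum of 48.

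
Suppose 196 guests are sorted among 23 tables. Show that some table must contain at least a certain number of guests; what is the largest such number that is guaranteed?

9

Pigeonhole: the 23 tables are the holes and the 196 guests are the pigeons.
If every table held at most 8 guests, the total would be at most 23 × 8 = 184, which is less than 196.
So some table holds at least ⌈196/23⌉ = 9 guests.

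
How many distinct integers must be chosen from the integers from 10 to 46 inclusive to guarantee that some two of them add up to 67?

Two chosen integers sum to 67 exactly when both halves of some pair {x, 67−x} with 21 ≤ x ≤ 67−x ≤ 46 are chosen — 13 such pairs.
The remaining 11 elements (those with no distinct partner in range) can never complete a 67-sum, so the worst case takes all of them and one from each pair: 11 + 13 = 24.
Pigeonhole: the 25th integer has to be the second member of some pair, so 24 + 1 = 25.

25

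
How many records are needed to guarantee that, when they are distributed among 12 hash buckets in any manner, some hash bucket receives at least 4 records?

With 36 records one could put exactly 3 in each of the 12 hash buckets, and no hash bucket would reach 4.
One more record must land in a hash bucket that already has 3, giving it 4.
So 12 × 3 + 1 = 37 records are required.

37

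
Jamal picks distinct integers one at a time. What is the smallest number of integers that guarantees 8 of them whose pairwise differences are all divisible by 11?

Integers whose pairwise differences are multiples of 11 are exactly those sharing a remainder mod 11. By the pigeonhole principle, the 11 residue classes mod 11 are the pigeonholes.
With 77 integers one could put 7 in each residue class and have no class reach 8.
The 78th integer pushes some class to 8, so 11·7 + 1 = 78.

78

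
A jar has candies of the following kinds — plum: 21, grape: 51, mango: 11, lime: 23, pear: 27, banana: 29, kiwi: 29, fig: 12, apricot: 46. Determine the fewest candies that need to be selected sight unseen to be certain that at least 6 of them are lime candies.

232

In the worst case for collecting lime candies, every non-lime candy comes out first.
There are 21 + 51 + 11 + 27 + 29 + 29 + 12 + 46 = 226 non-lime candies altogether.
After those, each further candy must be lime, so 226 + 6 = 232 draws guarantee 6 lime candies.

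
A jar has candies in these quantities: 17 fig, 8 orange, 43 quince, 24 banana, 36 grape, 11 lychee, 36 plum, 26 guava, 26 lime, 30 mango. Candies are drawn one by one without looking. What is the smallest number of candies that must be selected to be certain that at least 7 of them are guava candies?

238

In the worst case for collecting guava candies, every non-guava candy comes out first.
There are 17 + 8 + 43 + 24 + 36 + 11 + 36 + 26 + 30 = 231 non-guava candies altogether.
After those, each further candy must be guava, so 231 + 7 = 238 draws guarantee 7 guava candies.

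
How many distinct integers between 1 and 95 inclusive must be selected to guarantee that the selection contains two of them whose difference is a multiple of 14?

Integers whose pairwise differences are multiples of 14 are exactly those sharing a remainder mod 14. By the pigeonhole principle, the 14 residue classes mod 14 are the pigeonholes.
With 14 integers one could put 1 in each residue class and have no class reach 2.
The 15th integer pushes some class to 2, so 14·1 + 1 = 15.

15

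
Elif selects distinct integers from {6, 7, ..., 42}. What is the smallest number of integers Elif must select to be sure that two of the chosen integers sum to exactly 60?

26

A set avoiding the sum 60 can contain at most one of each pair {x, 60−x}, plus the 13 elements whose complement lies outside the range or equal to its own complement.
The integers 6, …, 30 (25 of them) are such a set: any two sum to at least 6+7 = 13 and at most 29+30 = 59 < 60.
Any 26th integer completes one of the 12 pairs, so 26 choices force a sum of 60.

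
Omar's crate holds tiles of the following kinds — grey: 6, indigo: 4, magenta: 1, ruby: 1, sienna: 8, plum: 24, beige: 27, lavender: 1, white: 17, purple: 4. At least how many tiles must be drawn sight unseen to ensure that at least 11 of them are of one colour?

56

Pigeonhole: the 10 colours are the holes; the tiles drawn are the pigeons.
To avoid 11 of any one colour, the worst case takes at most 10 of each colour, or every tile of a colour that has fewer than 10.
That gives 6 + 4 + 1 + 1 + 8 + 10 + 10 + 1 + 10 + 4 = 55 tiles with no colour reaching 11.
The next tile forces some colour to 11, so 55 + 1 = 56.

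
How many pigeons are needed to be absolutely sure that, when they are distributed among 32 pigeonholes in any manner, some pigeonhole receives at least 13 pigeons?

385

With 384 pigeons one could put exactly 12 in each of the 32 pigeonholes, and no pigeonhole would reach 13.
Pigeonhole: one more pigeon must land in a pigeonhole that already has 12, giving it 13.
So 32 × 12 + 1 = 385 pigeons are required.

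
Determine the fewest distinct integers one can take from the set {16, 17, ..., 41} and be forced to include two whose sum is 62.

Two chosen integers sum to 62 exactly when both halves of some pair {x, 62−x} with 21 ≤ x ≤ 62−x ≤ 41 are chosen — 10 such pairs.
The remaining 6 elements (those with no distinct partner in range) can never complete a 62-sum, so the worst case takes all of them and one from each pair: 6 + 10 = 16.
The 17th integer has to be the second member of some pair, so 16 + 1 = 17.

17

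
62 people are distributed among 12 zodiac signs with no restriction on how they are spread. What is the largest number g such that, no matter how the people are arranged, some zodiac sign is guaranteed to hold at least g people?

6

By the pigeonhole principle, the 12 zodiac signs are the holes and the 62 people are the pigeons.
If every zodiac sign held at most 5 people, the total would be at most 12 × 5 = 60, which is less than 62.
So some zodiac sign holds at least ⌈62/12⌉ = 6 people.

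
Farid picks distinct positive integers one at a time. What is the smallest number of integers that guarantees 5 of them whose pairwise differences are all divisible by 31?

Integers whose pairwise differences are multiples of 31 are exactly those sharing a remainder mod 31. The 31 residue classes mod 31 are the pigeonholes.
With 124 integers one could put 4 in each residue class and have no class reach 5.
The 125th integer pushes some class to 5, so 31·4 + 1 = 125.

125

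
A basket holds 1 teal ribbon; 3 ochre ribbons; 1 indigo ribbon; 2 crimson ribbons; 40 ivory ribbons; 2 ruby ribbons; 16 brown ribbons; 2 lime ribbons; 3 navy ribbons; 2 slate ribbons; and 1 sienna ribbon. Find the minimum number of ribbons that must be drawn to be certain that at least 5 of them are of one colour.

By the pigeonhole principle, the 11 colours are the holes; the ribbons drawn are the pigeons.
To avoid 5 of any one colour, the worst case takes at most 4 of each colour, or every ribbon of a colour that has fewer than 4.
That gives 1 + 3 + 1 + 2 + 4 + 2 + 4 + 2 + 3 + 2 + 1 = 25 ribbons with no colour reaching 5.
The next ribbon forces some colour to 5, so 25 + 1 = 26.

26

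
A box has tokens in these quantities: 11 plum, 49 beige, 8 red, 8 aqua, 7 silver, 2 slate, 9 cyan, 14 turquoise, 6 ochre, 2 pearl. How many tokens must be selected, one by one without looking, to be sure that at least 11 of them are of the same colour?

73

By the pigeonhole principle, put each drawn token into a box by colour. The largest draw with every box below 11 takes min(count, 10) from each colour; colours with fewer than 10 contribute all they have.
Σ min(cᵢ, 10) = 10 + 10 + 8 + 8 + 7 + 2 + 9 + 10 + 6 + 2 = 72.
Draw number 72 + 1 = 73 must push one box to 11.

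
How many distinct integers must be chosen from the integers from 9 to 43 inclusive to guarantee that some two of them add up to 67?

26

A set avoiding the sum 67 can contain at most one of each pair {x, 67−x}, plus the 15 elements whose complement lies outside the range.
The integers 9, …, 33 (25 of them) are such a set: any two sum to at least 9+10 = 19 and at most 32+33 = 65 < 67.
Any 26th integer completes one of the 10 pairs, so 26 choices force a sum of 67.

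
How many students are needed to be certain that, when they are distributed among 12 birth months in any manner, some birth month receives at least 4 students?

With 36 students one could put exactly 3 in each of the 12 birth months, and no birth month would reach 4.
One more student must land in a birth month that already has 3, giving it 4.
So 12 × 3 + 1 = 37 students are required.

37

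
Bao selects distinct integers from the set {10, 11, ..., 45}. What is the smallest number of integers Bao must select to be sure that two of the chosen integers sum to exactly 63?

23

A set avoiding the sum 63 can contain at most one of each pair {x, 63−x}, plus the 8 elements whose complement lies outside the range.
The integers 10, …, 31 (22 of them) are such a set: any two sum to at least 10+11 = 21 and at most 30+31 = 61 < 63.
Pigeonhole: any 23rd integer completes one of the 14 pairs, so 23 choices force a sum of 63.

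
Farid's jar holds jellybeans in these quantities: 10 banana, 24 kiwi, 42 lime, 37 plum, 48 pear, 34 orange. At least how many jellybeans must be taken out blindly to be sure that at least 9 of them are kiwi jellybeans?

In the worst case for collecting kiwi jellybeans, every non-kiwi jellybean comes out first.
There are 10 + 42 + 37 + 48 + 34 = 171 non-kiwi jellybeans altogether.
After those, each further jellybean must be kiwi, so 171 + 9 = 180 draws guarantee 9 kiwi jellybeans.

180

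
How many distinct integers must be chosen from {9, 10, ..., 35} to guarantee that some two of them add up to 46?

16

Two chosen integers sum to 46 exactly when both halves of some pair {x, 46−x} with 11 ≤ x ≤ 46−x ≤ 35 are chosen — 12 such pairs.
The remaining 3 elements (those with no distinct partner in range) can never complete a 46-sum, so the worst case takes all of them and one from each pair: 3 + 12 = 15.
The 16th integer has to be the second member of some pair, so 15 + 1 = 16.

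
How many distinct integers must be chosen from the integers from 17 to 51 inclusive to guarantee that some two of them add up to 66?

20

Two chosen integers sum to 66 exactly when both halves of some pair {x, 66−x} with 17 ≤ x ≤ 66−x ≤ 49 are chosen — 16 such pairs.
The remaining 3 elements (those with no distinct partner in range) can never complete a 66-sum, so the worst case takes all of them and one from each pair: 3 + 16 = 19.
The 20th integer has to be the second member of some pair, so 19 + 1 = 20.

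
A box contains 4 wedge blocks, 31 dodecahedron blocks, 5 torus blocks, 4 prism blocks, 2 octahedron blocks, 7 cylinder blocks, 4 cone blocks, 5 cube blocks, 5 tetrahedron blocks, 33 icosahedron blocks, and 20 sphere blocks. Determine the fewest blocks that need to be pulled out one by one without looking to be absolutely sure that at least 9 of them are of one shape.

61

An adversary could hand out at most 8 blocks per shape (8 shapes run out sooner): 4 + 8 + 5 + 4 + 2 + 7 + 4 + 5 + 5 + 8 + 8 = 60 blocks and still no shape has 9.
One more block lands in a shape already at 8, so 61 draws are enough and 60 are not.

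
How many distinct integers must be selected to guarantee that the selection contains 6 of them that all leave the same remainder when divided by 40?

201

By the pigeonhole principle, the 40 residue classes mod 40 are the pigeonholes.
With 200 integers one could put 5 in each residue class and have no class reach 6.
The 201st integer pushes some class to 6, so 40·5 + 1 = 201.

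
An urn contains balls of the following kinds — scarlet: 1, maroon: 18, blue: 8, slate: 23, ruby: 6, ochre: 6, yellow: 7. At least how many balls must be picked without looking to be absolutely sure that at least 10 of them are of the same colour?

An adversary could hand out at most 9 balls per colour (5 colours run out sooner): 1 + 9 + 8 + 9 + 6 + 6 + 7 = 46 balls and still no colour has 10.
One more ball lands in a colour already at 9, so 47 draws are enough and 46 are not.

47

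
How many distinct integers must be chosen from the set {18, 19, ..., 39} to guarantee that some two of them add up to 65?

A set avoiding the sum 65 can contain at most one of each pair {x, 65−x}, plus the 8 elements whose complement lies outside the range.
The integers 18, …, 32 (15 of them) are such a set: any two sum to at least 18+19 = 37 and at most 31+32 = 63 < 65.
By the pigeonhole principle, any 16th integer completes one of the 7 pairs, so 16 choices force a sum of 65.

16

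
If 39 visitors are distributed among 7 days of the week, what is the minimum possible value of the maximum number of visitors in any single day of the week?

6

The 7 days of the week are the holes and the 39 visitors are the pigeons.
If every day of the week held at most 5 visitors, the total would be at most 7 × 5 = 35, which is less than 39.
So some day of the week holds at least ⌈39/7⌉ = 6 visitors.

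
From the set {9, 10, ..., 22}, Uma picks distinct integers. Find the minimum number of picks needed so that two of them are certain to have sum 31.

Group the elements by complementary pair {x, 31−x}: {9,22}, {10,21}, {11,20}, …, giving 7 two-element pairs.
Treating each of those 7 groups as a pigeonhole, one can pick one integer per group — 7 integers — with no two summing to 31.
The 8th integer lands in an occupied pair, forcing a sum of 31.

8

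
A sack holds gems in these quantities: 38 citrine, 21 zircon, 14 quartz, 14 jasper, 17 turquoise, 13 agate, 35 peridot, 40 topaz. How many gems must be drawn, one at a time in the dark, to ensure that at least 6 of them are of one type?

Put each drawn gem into a box by type. The largest draw with every box below 6 takes min(count, 5) from each type.
Σ min(cᵢ, 5) = 5 + 5 + 5 + 5 + 5 + 5 + 5 + 5 = 40.
Draw number 40 + 1 = 41 must push one box to 6.

41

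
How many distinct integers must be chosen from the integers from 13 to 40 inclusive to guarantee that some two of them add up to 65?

21

Group the elements by complementary pair {x, 65−x}: {25,40}, {26,39}, {27,38}, …, giving 8 two-element pairs and 12 integers whose partner 65−x falls outside [13,40].
By pigeonhole, treating each of those 20 groups as a pigeonhole, one can pick one integer per group — 20 integers — with no two summing to 65.
The 21st integer lands in an occupied pair, forcing a sum of 65.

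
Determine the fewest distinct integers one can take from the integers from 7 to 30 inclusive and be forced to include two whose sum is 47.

A set avoiding the sum 47 can contain at most one of each pair {x, 47−x}, plus the 10 elements whose complement lies outside the range.
The integers 7, …, 23 (17 of them) are such a set: any two sum to at least 7+8 = 15 and at most 22+23 = 45 < 47.
Any 18th integer completes one of the 7 pairs, so 18 choices force a sum of 47.

18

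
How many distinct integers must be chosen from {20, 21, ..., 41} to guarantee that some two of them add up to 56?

Two chosen integers sum to 56 exactly when both halves of some pair {x, 56−x} with 20 ≤ x ≤ 56−x ≤ 36 are chosen — 8 such pairs.
The remaining 6 elements (those with no distinct partner in range) can never complete a 56-sum, so the worst case takes all of them and one from each pair: 6 + 8 = 14.
The 15th integer has to be the second member of some pair, so 14 + 1 = 15.

15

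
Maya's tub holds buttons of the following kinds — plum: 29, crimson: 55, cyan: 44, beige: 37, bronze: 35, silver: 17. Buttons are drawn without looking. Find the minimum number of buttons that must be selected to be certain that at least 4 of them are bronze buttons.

In the worst case for collecting bronze buttons, every non-bronze button comes out first.
There are 29 + 55 + 44 + 37 + 17 = 182 non-bronze buttons altogether.
After those, each further button must be bronze, so 182 + 4 = 186 draws guarantee 4 bronze buttons.

186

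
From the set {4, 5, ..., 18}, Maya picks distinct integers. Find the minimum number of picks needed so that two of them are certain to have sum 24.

Two chosen integers sum to 24 exactly when both halves of some pair {x, 24−x} with 6 ≤ x ≤ 24−x ≤ 18 are chosen — 6 such pairs.
The remaining 3 elements (those with no distinct partner in range) can never complete a 24-sum, so the worst case takes all of them and one from each pair: 3 + 6 = 9.
Pigeonhole: the 10th integer has to be the second member of some pair, so 9 + 1 = 10.

10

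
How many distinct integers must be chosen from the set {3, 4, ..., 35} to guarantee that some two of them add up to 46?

22

A set avoiding the sum 46 can contain at most one of each pair {x, 46−x}, plus the 9 elements whose complement lies outside the range or equal to its own complement.
The integers 3, …, 23 (21 of them) are such a set: any two sum to at least 3+4 = 7 and at most 22+23 = 45 < 46.
Any 22nd integer completes one of the 12 pairs, so 22 choices force a sum of 46.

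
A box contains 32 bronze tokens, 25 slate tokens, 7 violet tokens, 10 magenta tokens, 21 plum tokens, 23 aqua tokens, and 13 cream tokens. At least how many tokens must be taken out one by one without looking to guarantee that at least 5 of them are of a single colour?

The 7 colours are the holes; the tokens drawn are the pigeons.
To avoid 5 of any one colour, the worst case takes at most 4 of each colour.
That gives 4 + 4 + 4 + 4 + 4 + 4 + 4 = 28 tokens with no colour reaching 5.
The next token forces some colour to 5, so 28 + 1 = 29.

29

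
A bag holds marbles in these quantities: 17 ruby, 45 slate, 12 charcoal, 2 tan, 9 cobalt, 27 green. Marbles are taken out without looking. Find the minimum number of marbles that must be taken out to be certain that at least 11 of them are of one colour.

52

By the pigeonhole principle, put each drawn marble into a box by colour. The largest draw with every box below 11 takes min(count, 10) from each colour; colours with fewer than 10 contribute all they have.
Σ min(cᵢ, 10) = 10 + 10 + 10 + 2 + 9 + 10 = 51.
Draw number 51 + 1 = 52 must push one box to 11.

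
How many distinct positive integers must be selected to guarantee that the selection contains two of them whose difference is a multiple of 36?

37

Integers whose pairwise differences are multiples of 36 are exactly those sharing a remainder mod 36. By the pigeonhole principle, the 36 residue classes mod 36 are the pigeonholes.
With 36 integers one could put 1 in each residue class and have no class reach 2.
The 37th integer pushes some class to 2, so 36·1 + 1 = 37.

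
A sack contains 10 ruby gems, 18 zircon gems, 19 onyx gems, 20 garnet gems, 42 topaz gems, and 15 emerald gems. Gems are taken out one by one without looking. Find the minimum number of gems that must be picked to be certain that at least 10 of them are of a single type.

An adversary could hand out at most 9 gems per type: 9 + 9 + 9 + 9 + 9 + 9 = 54 gems and still no type has 10.
Pigeonhole: one more gem lands in a type already at 9, so 55 draws are enough and 54 are not.

55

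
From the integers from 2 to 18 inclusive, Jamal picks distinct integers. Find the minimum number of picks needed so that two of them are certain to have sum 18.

11

Two chosen integers sum to 18 exactly when both halves of some pair {x, 18−x} with 2 ≤ x ≤ 18−x ≤ 16 are chosen — 7 such pairs.
The remaining 3 elements (those with no distinct partner in range) can never complete a 18-sum, so the worst case takes all of them and one from each pair: 3 + 7 = 10.
Pigeonhole: the 11th integer has to be the second member of some pair, so 10 + 1 = 11.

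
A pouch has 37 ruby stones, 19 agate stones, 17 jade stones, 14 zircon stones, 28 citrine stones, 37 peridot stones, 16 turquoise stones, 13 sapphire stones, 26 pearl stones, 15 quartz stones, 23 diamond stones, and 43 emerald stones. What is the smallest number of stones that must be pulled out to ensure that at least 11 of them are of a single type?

Put each drawn stone into a box by type. The largest draw with every box below 11 takes min(count, 10) from each type.
Σ min(cᵢ, 10) = 10 + 10 + 10 + 10 + 10 + 10 + 10 + 10 + 10 + 10 + 10 + 10 = 120.
Draw number 120 + 1 = 121 must push one box to 11.

121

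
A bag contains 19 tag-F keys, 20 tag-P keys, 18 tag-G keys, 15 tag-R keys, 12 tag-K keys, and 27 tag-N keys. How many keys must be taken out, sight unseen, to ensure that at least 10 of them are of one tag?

55

Put each drawn key into a box by tag. The largest draw with every box below 10 takes min(count, 9) from each tag.
Σ min(cᵢ, 9) = 9 + 9 + 9 + 9 + 9 + 9 = 54.
Draw number 54 + 1 = 55 must push one box to 10.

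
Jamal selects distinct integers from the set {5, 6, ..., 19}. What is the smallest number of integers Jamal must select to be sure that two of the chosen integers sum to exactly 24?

9

Two chosen integers sum to 24 exactly when both halves of some pair {x, 24−x} with 5 ≤ x ≤ 24−x ≤ 19 are chosen — 7 such pairs.
The remaining 1 element (those with no distinct partner in range) can never complete a 24-sum, so the worst case takes all of them and one from each pair: 1 + 7 = 8.
By pigeonhole, the 9th integer has to be the second member of some pair, so 8 + 1 = 9.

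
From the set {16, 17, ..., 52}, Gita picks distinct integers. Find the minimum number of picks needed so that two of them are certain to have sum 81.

A set avoiding the sum 81 can contain at most one of each pair {x, 81−x}, plus the 13 elements whose complement lies outside the range.
The integers 16, …, 40 (25 of them) are such a set: any two sum to at least 16+17 = 33 and at most 39+40 = 79 < 81.
By the pigeonhole principle, any 26th integer completes one of the 12 pairs, so 26 choices force a sum of 81.

26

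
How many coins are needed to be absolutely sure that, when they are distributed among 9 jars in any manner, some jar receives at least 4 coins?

28

With 27 coins one could put exactly 3 in each of the 9 jars, and no jar would reach 4.
Pigeonhole: one more coin must land in a jar that already has 3, giving it 4.
So 9 × 3 + 1 = 28 coins are required.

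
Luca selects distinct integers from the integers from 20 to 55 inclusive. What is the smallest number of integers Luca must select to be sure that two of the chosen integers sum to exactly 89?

26

A set avoiding the sum 89 can contain at most one of each pair {x, 89−x}, plus the 14 elements whose complement lies outside the range.
The integers 20, …, 44 (25 of them) are such a set: any two sum to at least 20+21 = 41 and at most 43+44 = 87 < 89.
By the pigeonhole principle, any 26th integer completes one of the 11 pairs, so 26 choices force a sum of 89.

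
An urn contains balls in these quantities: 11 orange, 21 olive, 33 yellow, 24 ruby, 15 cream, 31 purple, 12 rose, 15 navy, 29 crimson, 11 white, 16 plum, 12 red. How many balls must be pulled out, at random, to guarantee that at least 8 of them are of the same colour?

An adversary could hand out at most 7 balls per colour: 7 + 7 + 7 + 7 + 7 + 7 + 7 + 7 + 7 + 7 + 7 + 7 = 84 balls and still no colour has 8.
Pigeonhole: one more ball lands in a colour already at 7, so 85 draws are enough and 84 are not.

85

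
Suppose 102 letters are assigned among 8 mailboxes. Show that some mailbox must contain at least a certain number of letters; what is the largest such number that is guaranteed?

13

By the pigeonhole principle, the 8 mailboxes are the holes and the 102 letters are the pigeons.
If every mailbox held at most 12 letters, the total would be at most 8 × 12 = 96, which is less than 102.
So some mailbox holds at least ⌈102/8⌉ = 13 letters.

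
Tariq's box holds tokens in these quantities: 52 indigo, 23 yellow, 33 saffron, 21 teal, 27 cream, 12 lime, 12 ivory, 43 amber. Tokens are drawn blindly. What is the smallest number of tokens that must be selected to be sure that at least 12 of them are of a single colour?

Pigeonhole: put each drawn token into a box by colour. The largest draw with every box below 12 takes min(count, 11) from each colour.
Σ min(cᵢ, 11) = 11 + 11 + 11 + 11 + 11 + 11 + 11 + 11 = 88.
Draw number 88 + 1 = 89 must push one box to 12.

89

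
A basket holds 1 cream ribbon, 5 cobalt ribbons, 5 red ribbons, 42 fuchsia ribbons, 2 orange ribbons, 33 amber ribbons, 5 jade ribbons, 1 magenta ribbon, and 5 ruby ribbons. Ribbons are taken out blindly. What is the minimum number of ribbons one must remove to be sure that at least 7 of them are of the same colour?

37

Pigeonhole: the 9 colours are the holes; the ribbons drawn are the pigeons.
To avoid 7 of any one colour, the worst case takes at most 6 of each colour, or every ribbon of a colour that has fewer than 6.
That gives 1 + 5 + 5 + 6 + 2 + 6 + 5 + 1 + 5 = 36 ribbons with no colour reaching 7.
The next ribbon forces some colour to 7, so 36 + 1 = 37.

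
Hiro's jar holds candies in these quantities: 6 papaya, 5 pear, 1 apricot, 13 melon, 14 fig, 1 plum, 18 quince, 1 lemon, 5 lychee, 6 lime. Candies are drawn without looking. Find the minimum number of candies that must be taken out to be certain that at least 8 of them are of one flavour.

Pigeonhole: put each drawn candy into a box by flavour. The largest draw with every box below 8 takes min(count, 7) from each flavour; flavours with fewer than 7 contribute all they have.
Σ min(cᵢ, 7) = 6 + 5 + 1 + 7 + 7 + 1 + 7 + 1 + 5 + 6 = 46.
Draw number 46 + 1 = 47 must push one box to 8.

47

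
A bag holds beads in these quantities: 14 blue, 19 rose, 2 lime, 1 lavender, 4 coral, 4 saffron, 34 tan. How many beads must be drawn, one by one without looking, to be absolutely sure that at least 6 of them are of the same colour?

An adversary could hand out at most 5 beads per colour (4 colours run out sooner): 5 + 5 + 2 + 1 + 4 + 4 + 5 = 26 beads and still no colour has 6.
Pigeonhole: one more bead lands in a colour already at 5, so 27 draws are enough and 26 are not.

27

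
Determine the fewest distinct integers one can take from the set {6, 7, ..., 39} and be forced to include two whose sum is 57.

Group the elements by complementary pair {x, 57−x}: {18,39}, {19,38}, {20,37}, …, giving 11 two-element pairs and 12 integers whose partner 57−x falls outside [6,39].
By pigeonhole, treating each of those 23 groups as a pigeonhole, one can pick one integer per group — 23 integers — with no two summing to 57.
The 24th integer lands in an occupied pair, forcing a sum of 57.

24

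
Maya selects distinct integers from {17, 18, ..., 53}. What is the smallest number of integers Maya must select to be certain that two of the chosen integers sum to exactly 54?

Group the elements by complementary pair {x, 54−x}: {17,37}, {18,36}, {19,35}, …, giving 10 two-element pairs, the single value 27 (it cannot pair with itself since the integers are distinct), and 16 integers whose partner 54−x falls outside [17,53].
Pigeonhole: treating each of those 27 groups as a pigeonhole, one can pick one integer per group — 27 integers — with no two summing to 54.
The 28th integer lands in an occupied pair, forcing a sum of 54.

28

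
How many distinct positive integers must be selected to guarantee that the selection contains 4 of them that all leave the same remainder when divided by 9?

The 9 residue classes mod 9 are the pigeonholes.
With 27 integers one could put 3 in each residue class and have no class reach 4.
The 28th integer pushes some class to 4, so 9·3 + 1 = 28.

28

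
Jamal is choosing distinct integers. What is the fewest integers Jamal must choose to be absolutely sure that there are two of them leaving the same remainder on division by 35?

36

Pigeonhole: the 35 residue classes mod 35 are the pigeonholes.
With 35 integers one could put 1 in each residue class and have no class reach 2.
The 36th integer pushes some class to 2, so 35·1 + 1 = 36.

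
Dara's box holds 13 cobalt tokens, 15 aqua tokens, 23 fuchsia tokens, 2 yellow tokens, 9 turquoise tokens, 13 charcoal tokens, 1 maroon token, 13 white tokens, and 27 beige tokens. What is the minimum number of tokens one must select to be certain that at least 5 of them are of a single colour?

32

By the pigeonhole principle, put each drawn token into a box by colour. The largest draw with every box below 5 takes min(count, 4) from each colour; colours with fewer than 4 contribute all they have.
Σ min(cᵢ, 4) = 4 + 4 + 4 + 2 + 4 + 4 + 1 + 4 + 4 = 31.
Draw number 31 + 1 = 32 must push one box to 5.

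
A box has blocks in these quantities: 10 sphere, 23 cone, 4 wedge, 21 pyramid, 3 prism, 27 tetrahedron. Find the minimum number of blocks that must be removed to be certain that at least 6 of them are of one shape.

28

The 6 shapes are the holes; the blocks drawn are the pigeons.
To avoid 6 of any one shape, the worst case takes at most 5 of each shape, or every block of a shape that has fewer than 5.
That gives 5 + 5 + 4 + 5 + 3 + 5 = 27 blocks with no shape reaching 6.
The next block forces some shape to 6, so 27 + 1 = 28.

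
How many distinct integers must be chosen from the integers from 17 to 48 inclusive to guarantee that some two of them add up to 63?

18

A set avoiding the sum 63 can contain at most one of each pair {x, 63−x}, plus the 2 elements whose complement lies outside the range.
The integers 32, …, 48 (17 of them) are such a set: any two sum to at least 32+33 = 65 > 63.
Any 18th integer completes one of the 15 pairs, so 18 choices force a sum of 63.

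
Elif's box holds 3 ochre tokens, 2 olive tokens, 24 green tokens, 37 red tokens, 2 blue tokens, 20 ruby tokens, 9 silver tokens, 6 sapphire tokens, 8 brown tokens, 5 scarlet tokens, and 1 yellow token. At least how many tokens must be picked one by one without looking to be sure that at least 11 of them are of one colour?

67

By the pigeonhole principle, put each drawn token into a box by colour. The largest draw with every box below 11 takes min(count, 10) from each colour; colours with fewer than 10 contribute all they have.
Σ min(cᵢ, 10) = 3 + 2 + 10 + 10 + 2 + 10 + 9 + 6 + 8 + 5 + 1 = 66.
Draw number 66 + 1 = 67 must push one box to 11.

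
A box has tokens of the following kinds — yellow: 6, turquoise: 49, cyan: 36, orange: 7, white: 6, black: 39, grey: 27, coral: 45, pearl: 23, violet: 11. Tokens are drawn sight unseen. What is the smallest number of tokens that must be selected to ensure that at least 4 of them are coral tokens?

208

In the worst case for collecting coral tokens, every non-coral token comes out first.
There are 6 + 49 + 36 + 7 + 6 + 39 + 27 + 23 + 11 = 204 non-coral tokens altogether.
After those, each further token must be coral, so 204 + 4 = 208 draws guarantee 4 coral tokens.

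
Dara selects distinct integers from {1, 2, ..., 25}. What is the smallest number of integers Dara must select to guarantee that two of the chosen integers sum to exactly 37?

Group the elements by complementary pair {x, 37−x}: {12,25}, {13,24}, {14,23}, …, giving 7 two-element pairs and 11 integers whose partner 37−x falls outside [1,25].
By the pigeonhole principle, treating each of those 18 groups as a pigeonhole, one can pick one integer per group — 18 integers — with no two summing to 37.
The 19th integer lands in an occupied pair, forcing a sum of 37.

19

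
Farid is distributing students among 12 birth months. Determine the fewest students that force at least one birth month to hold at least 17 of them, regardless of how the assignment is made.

193

With 192 students one could put exactly 16 in each of the 12 birth months, and no birth month would reach 17.
By the pigeonhole principle, one more student must land in a birth month that already has 16, giving it 17.
So 12 × 16 + 1 = 193 students are required.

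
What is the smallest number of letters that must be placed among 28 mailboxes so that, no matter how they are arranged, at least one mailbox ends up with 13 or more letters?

337

With 336 letters one could put exactly 12 in each of the 28 mailboxes, and no mailbox would reach 13.
By pigeonhole, one more letter must land in a mailbox that already has 12, giving it 13.
So 28 × 12 + 1 = 337 letters are required.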